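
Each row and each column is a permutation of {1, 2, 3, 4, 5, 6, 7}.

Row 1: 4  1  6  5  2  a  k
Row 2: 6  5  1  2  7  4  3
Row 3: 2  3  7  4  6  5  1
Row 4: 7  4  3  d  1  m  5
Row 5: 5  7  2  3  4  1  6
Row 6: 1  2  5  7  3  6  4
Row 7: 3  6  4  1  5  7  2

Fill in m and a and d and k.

m = 2, a = 3, d = 6, k = 7

At (row 4, col 4): column 4 already has {1, 2, 3, 4, 5, 7}, so the value is 6.
At (row 4, col 6): row 4 already has {1, 3, 4, 5, 6, 7}, so the value is 2.
Cell (1,6): column 6 already has {1, 2, 4, 5, 6, 7} → 3.
Cell (1,7): row 1 already has {1, 2, 3, 4, 5, 6} → 7.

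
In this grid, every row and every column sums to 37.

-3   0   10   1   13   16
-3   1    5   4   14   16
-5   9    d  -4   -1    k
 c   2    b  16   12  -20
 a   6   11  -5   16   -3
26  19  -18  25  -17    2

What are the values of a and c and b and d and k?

a = 12, c = 10, b = 17, d = 12, k = 26

The known cells in row 5 total 25, leaving 37 − 25 = 12 for the blank.
The known cells in column 1 total 27, leaving 37 − 27 = 10 for the blank.
The known cells in row 4 total 20, leaving 37 − 20 = 17 for the blank.
The known cells in column 3 total 25, leaving 37 − 25 = 12 for the blank.
The known cells in row 3 total 11, leaving 37 − 11 = 26 for the blank.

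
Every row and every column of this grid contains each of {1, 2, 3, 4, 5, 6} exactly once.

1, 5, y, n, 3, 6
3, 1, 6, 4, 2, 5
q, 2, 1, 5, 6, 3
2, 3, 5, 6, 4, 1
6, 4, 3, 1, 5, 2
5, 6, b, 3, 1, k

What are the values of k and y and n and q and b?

k = 4, y = 4, n = 2, q = 4, b = 2

For row 6, column 6: column 6 already has {1, 2, 3, 5, 6}; that leaves 4.
Cell (1,4): column 4 already has {1, 3, 4, 5, 6} → 2.
Cell (3,1): row 3 already has {1, 2, 3, 5, 6} → 4.
For row 1, column 3: row 1 already has {1, 2, 3, 5, 6}; that leaves 4.
For row 6, column 3: row 6 already has {1, 3, 4, 5, 6}; that leaves 2.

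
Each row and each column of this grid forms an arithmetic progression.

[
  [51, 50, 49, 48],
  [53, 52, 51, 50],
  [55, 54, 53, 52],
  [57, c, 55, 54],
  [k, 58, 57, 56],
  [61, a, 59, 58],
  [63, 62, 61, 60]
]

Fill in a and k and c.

Along each row the entries change by -1 per step; down each column they change by 2.
Row 6: from 61 at column 1, stepping by -1 to column 2 gives 60.
Row 5: from 58 at column 2, stepping by -1 to column 1 gives 59.
Row 4: from 57 at column 1, stepping by -1 to column 2 gives 56.

a = 60, k = 59, c = 56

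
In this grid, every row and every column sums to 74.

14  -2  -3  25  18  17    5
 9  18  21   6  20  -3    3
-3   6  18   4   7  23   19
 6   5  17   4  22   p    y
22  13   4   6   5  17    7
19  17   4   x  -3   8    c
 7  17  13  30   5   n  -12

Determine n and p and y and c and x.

n = 14, p = -2, y = 22, c = 30, x = -1

Row 7 has 7 + 17 + 13 + 30 + 5 − 12 = 60; the blank must be 74 − 60 = 14.
Column 4 has 25 + 6 + 4 + 4 + 6 + 30 = 75; the blank must be 74 − 75 = -1.
Row 6 has 19 + 17 + 4 − 1 − 3 + 8 = 44; the blank must be 74 − 44 = 30.
Column 7 has 5 + 3 + 19 + 7 + 30 − 12 = 52; the blank must be 74 − 52 = 22.
Row 4 has 6 + 5 + 17 + 4 + 22 + 22 = 76; the blank must be 74 − 76 = -2.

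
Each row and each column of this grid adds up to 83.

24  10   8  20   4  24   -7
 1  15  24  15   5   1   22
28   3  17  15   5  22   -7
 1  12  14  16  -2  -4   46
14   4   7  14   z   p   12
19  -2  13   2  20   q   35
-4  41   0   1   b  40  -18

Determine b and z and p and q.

b = 23, z = 28, p = 4, q = -4

Row 6 has 19 − 2 + 13 + 2 + 20 + 35 = 87; the blank must be 83 − 87 = -4.
Column 6 has 24 + 1 + 22 − 4 − 4 + 40 = 79; the blank must be 83 − 79 = 4.
Row 5 has 14 + 4 + 7 + 14 + 4 + 12 = 55; the blank must be 83 − 55 = 28.
Row 7 has -4 + 41 + 0 + 1 + 40 − 18 = 60; the blank must be 83 − 60 = 23.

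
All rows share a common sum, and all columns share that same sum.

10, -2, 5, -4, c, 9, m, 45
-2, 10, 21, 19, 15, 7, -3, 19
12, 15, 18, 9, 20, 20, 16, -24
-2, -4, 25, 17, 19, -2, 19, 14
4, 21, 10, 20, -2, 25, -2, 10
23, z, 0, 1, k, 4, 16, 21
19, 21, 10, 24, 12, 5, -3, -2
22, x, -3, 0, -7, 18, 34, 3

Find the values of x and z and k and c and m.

Rows 2 and 3 both sum to 86, so that's the common total.
Row 8 has 22 − 3 + 0 − 7 + 18 + 34 + 3 = 67; the blank must be 86 − 67 = 19.
Column 2 has -2 + 10 + 15 − 4 + 21 + 21 + 19 = 80; the blank must be 86 − 80 = 6.
Row 6 has 23 + 6 + 0 + 1 + 4 + 16 + 21 = 71; the blank must be 86 − 71 = 15.
Column 5 has 15 + 20 + 19 − 2 + 15 + 12 − 7 = 72; the blank must be 86 − 72 = 14.
Row 1 has 10 − 2 + 5 − 4 + 14 + 9 + 45 = 77; the blank must be 86 − 77 = 9.

x = 19, z = 6, k = 15, c = 14, m = 9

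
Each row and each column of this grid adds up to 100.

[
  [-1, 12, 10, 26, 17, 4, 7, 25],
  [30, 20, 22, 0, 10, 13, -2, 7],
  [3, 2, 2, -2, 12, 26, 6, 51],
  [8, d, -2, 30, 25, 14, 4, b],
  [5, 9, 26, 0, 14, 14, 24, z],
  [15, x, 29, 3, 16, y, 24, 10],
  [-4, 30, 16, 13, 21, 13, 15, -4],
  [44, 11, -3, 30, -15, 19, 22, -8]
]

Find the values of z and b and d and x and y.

The known cells in column 6 total 103, leaving 100 − 103 = -3 for the blank.
The known cells in row 6 total 94, leaving 100 − 94 = 6 for the blank.
The known cells in column 2 total 90, leaving 100 − 90 = 10 for the blank.
The known cells in row 4 total 89, leaving 100 − 89 = 11 for the blank.
The known cells in row 5 total 92, leaving 100 − 92 = 8 for the blank.

z = 8, b = 11, d = 10, x = 6, y = -3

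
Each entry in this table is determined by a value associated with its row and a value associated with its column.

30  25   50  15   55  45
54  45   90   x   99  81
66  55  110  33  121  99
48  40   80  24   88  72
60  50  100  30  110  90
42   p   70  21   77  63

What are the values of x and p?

x = 27, p = 35

Each row is a constant multiple of every other row — this is a multiplication table with the headers hidden.
Row 2 is 99/55 = 9/5 times row 1, so its entry in column 4 is 15 × 9/5 = 27.
Row 6 is 77/55 = 7/5 times row 1, so its entry in column 2 is 25 × 7/5 = 35.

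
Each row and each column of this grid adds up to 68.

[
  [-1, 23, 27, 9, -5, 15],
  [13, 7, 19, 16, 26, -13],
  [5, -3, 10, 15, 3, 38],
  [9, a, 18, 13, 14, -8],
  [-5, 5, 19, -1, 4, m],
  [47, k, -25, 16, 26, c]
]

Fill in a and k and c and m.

a = 22, k = 14, c = -10, m = 46

The known cells in row 4 total 46, leaving 68 − 46 = 22 for the blank.
The known cells in row 5 total 22, leaving 68 − 22 = 46 for the blank.
The known cells in column 6 total 78, leaving 68 − 78 = -10 for the blank.
The known cells in row 6 total 54, leaving 68 − 54 = 14 for the blank.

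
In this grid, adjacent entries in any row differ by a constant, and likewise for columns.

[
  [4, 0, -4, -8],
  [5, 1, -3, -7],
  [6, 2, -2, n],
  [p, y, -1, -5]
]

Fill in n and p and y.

n = -6, p = 7, y = 3

Along each row the entries change by -4 per step; down each column they change by 1.
Row 3: from 6 at column 1, stepping by -4 to column 4 gives -6.
Row 4: from -1 at column 3, stepping by -4 to column 1 gives 7.
Row 4: from -1 at column 3, stepping by -4 to column 2 gives 3.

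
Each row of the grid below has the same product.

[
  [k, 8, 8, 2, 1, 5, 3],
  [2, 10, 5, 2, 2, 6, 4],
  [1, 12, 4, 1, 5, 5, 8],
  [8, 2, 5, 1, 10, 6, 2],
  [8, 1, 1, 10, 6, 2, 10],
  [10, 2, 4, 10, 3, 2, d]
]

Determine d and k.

d = 2, k = 5

Rows 3 and 5 each multiply to 9600, so every row has product 9600.
Row 6: 10×2×4×10×3×2 = 4800, so the missing entry is 9600 ÷ 4800 = 2.
Row 1: 8×8×2×1×5×3 = 1920, so the missing entry is 9600 ÷ 1920 = 5.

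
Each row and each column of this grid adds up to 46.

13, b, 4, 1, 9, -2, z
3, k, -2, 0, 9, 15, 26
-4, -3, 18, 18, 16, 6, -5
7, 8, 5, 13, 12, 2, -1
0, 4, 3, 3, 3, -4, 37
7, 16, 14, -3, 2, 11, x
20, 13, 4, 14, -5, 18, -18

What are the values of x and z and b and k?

x = -1, z = 8, b = 13, k = -5

Row 2 has 3 − 2 + 0 + 9 + 15 + 26 = 51; the blank must be 46 − 51 = -5.
Column 2 has -5 − 3 + 8 + 4 + 16 + 13 = 33; the blank must be 46 − 33 = 13.
Row 6 has 7 + 16 + 14 − 3 + 2 + 11 = 47; the blank must be 46 − 47 = -1.
Row 1 has 13 + 13 + 4 + 1 + 9 − 2 = 38; the blank must be 46 − 38 = 8.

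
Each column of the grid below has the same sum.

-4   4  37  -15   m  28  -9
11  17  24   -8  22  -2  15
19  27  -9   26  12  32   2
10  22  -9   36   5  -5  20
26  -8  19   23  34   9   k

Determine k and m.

Column 3 sums to 62 and so does column 6; that's the common total.
In column 7 the known cells total 28, leaving 62 − 28 = 34.
In column 5 the known cells total 73, leaving 62 − 73 = -11.

k = 34, m = -11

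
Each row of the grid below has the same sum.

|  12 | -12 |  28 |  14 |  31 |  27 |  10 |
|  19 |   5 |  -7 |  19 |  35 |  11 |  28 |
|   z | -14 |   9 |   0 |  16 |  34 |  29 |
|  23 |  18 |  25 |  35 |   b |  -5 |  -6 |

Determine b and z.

b = 20, z = 36

Rows 1 and 2 both add up to 110, so every row sums to 110.
Row 4: 23 + 18 + 25 + 35 − 5 − 6 = 90, so the missing entry is 110 − 90 = 20.
Row 3: -14 + 9 + 0 + 16 + 34 + 29 = 74, so the missing entry is 110 − 74 = 36.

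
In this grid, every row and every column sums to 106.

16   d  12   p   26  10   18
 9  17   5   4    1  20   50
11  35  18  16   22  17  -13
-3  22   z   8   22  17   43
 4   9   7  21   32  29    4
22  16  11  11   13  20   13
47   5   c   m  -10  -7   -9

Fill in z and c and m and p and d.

Column 2: 17 + 35 + 22 + 9 + 16 + 5 = 104, so its missing entry is 106 − 104 = 2.
Row 1: 16 + 2 + 12 + 26 + 10 + 18 = 84, so its missing entry is 106 − 84 = 22.
Row 4: -3 + 22 + 8 + 22 + 17 + 43 = 109, so its missing entry is 106 − 109 = -3.
Column 3: 12 + 5 + 18 − 3 + 7 + 11 = 50, so its missing entry is 106 − 50 = 56.
Row 7: 47 + 5 + 56 − 10 − 7 − 9 = 82, so its missing entry is 106 − 82 = 24.

z = -3, c = 56, m = 24, p = 22, d = 2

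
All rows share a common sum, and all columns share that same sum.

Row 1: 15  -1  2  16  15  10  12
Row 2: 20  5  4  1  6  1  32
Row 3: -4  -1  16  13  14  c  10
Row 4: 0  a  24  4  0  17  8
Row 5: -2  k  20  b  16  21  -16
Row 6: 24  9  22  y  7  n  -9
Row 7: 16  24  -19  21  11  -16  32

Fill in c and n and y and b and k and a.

c = 21, n = 15, y = 1, b = 13, k = 17, a = 16

Rows 1 and 2 both sum to 69, so that's the common total.
Row 4: 0 + 24 + 4 + 0 + 17 + 8 = 53, so its missing entry is 69 − 53 = 16.
Row 3: -4 − 1 + 16 + 13 + 14 + 10 = 48, so its missing entry is 69 − 48 = 21.
Column 6: 10 + 1 + 21 + 17 + 21 − 16 = 54, so its missing entry is 69 − 54 = 15.
Row 6: 24 + 9 + 22 + 7 + 15 − 9 = 68, so its missing entry is 69 − 68 = 1.
Column 4: 16 + 1 + 13 + 4 + 1 + 21 = 56, so its missing entry is 69 − 56 = 13.
Row 5: -2 + 20 + 13 + 16 + 21 − 16 = 52, so its missing entry is 69 − 52 = 17.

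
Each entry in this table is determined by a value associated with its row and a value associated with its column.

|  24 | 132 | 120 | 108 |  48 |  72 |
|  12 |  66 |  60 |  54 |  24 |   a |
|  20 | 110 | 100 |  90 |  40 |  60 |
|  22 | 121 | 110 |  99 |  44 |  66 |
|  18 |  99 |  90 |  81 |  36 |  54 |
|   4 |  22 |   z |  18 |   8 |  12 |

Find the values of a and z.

Each row is a constant multiple of every other row — this is a multiplication table with the headers hidden.
Row 2 is 66/132 = 1/2 times row 1, so its entry in column 6 is 72 × 1/2 = 36.
Row 6 is 22/132 = 1/6 times row 1, so its entry in column 3 is 120 × 1/6 = 20.

a = 36, z = 20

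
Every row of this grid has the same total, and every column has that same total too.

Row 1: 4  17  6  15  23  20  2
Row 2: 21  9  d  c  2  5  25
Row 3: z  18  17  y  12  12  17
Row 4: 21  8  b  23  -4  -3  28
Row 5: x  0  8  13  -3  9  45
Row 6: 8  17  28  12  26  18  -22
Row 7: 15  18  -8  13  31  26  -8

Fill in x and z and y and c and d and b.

x = 15, z = 3, y = 8, c = 3, d = 22, b = 14

Rows 1 and 6 both sum to 87, so that's the common total.
Row 5: 0 + 8 + 13 − 3 + 9 + 45 = 72, so its missing entry is 87 − 72 = 15.
Column 1: 4 + 21 + 21 + 15 + 8 + 15 = 84, so its missing entry is 87 − 84 = 3.
Row 3: 3 + 18 + 17 + 12 + 12 + 17 = 79, so its missing entry is 87 − 79 = 8.
Row 4: 21 + 8 + 23 − 4 − 3 + 28 = 73, so its missing entry is 87 − 73 = 14.
Column 3: 6 + 17 + 14 + 8 + 28 − 8 = 65, so its missing entry is 87 − 65 = 22.
Row 2: 21 + 9 + 22 + 2 + 5 + 25 = 84, so its missing entry is 87 − 84 = 3.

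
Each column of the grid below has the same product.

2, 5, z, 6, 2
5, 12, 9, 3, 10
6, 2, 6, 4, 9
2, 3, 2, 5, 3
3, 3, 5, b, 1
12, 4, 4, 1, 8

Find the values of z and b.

z = 2, b = 12

Columns 1 and 2 each multiply to 4320, so every column has product 4320.
Column 3: 9×6×2×5×4 = 2160, so the missing entry is 4320 ÷ 2160 = 2.
Column 4: 6×3×4×5×1 = 360, so the missing entry is 4320 ÷ 360 = 12.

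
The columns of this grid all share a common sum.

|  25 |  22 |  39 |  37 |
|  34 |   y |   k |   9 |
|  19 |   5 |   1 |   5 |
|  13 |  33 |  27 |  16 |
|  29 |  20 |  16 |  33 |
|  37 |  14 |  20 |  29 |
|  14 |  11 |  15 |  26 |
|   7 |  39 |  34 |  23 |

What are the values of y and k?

Columns 1 and 4 both add up to 178, so every column sums to 178.
Column 2: 22 + 5 + 33 + 20 + 14 + 11 + 39 = 144, so the missing entry is 178 − 144 = 34.
Column 3: 39 + 1 + 27 + 16 + 20 + 15 + 34 = 152, so the missing entry is 178 − 152 = 26.

y = 34, k = 26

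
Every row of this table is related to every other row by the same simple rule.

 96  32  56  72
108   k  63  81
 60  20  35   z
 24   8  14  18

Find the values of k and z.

Each row is a constant multiple of every other row — this is a multiplication table with the headers hidden.
Row 2 is 63/56 = 9/8 times row 1, so its entry in column 2 is 32 × 9/8 = 36.
Row 3 is 35/56 = 5/8 times row 1, so its entry in column 4 is 72 × 5/8 = 45.

k = 36, z = 45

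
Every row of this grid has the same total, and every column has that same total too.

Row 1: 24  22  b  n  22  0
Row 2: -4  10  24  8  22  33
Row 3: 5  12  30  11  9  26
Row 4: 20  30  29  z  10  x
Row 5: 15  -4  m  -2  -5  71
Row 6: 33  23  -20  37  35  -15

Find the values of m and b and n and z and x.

m = 18, b = 12, n = 13, z = 26, x = -22

Rows 2 and 3 both sum to 93, so that's the common total.
The known cells in row 5 total 75, leaving 93 − 75 = 18 for the blank.
The known cells in column 3 total 81, leaving 93 − 81 = 12 for the blank.
The known cells in row 1 total 80, leaving 93 − 80 = 13 for the blank.
The known cells in column 4 total 67, leaving 93 − 67 = 26 for the blank.
The known cells in row 4 total 115, leaving 93 − 115 = -22 for the blank.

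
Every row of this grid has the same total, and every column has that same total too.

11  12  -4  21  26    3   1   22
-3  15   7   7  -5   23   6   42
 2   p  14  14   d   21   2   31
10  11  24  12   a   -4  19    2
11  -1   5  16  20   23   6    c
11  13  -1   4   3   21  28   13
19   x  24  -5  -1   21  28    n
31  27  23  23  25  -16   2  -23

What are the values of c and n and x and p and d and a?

c = 12, n = -7, x = 13, p = 2, d = 6, a = 18

Rows 1 and 2 both sum to 92, so that's the common total.
Row 4 has 10 + 11 + 24 + 12 − 4 + 19 + 2 = 74; the blank must be 92 − 74 = 18.
Column 5 has 26 − 5 + 18 + 20 + 3 − 1 + 25 = 86; the blank must be 92 − 86 = 6.
Row 3 has 2 + 14 + 14 + 6 + 21 + 2 + 31 = 90; the blank must be 92 − 90 = 2.
Column 2 has 12 + 15 + 2 + 11 − 1 + 13 + 27 = 79; the blank must be 92 − 79 = 13.
Row 7 has 19 + 13 + 24 − 5 − 1 + 21 + 28 = 99; the blank must be 92 − 99 = -7.
Row 5 has 11 − 1 + 5 + 16 + 20 + 23 + 6 = 80; the blank must be 92 − 80 = 12.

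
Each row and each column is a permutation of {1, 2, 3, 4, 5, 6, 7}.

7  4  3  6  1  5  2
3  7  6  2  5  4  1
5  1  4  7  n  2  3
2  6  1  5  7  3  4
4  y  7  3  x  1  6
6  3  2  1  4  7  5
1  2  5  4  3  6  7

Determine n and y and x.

For row 3, column 5: row 3 already has {1, 2, 3, 4, 5, 7}; that leaves 6.
At (row 5, col 5): column 5 already has {1, 3, 4, 5, 6, 7}, so the value is 2.
For row 5, column 2: row 5 already has {1, 2, 3, 4, 6, 7}; that leaves 5.

n = 6, y = 5, x = 2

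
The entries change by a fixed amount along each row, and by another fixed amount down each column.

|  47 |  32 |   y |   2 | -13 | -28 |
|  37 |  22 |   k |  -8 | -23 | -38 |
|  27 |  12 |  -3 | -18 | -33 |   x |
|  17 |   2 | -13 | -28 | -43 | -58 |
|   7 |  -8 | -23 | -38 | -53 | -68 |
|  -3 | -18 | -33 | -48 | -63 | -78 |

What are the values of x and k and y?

x = -48, k = 7, y = 17

Along each row the entries change by -15 per step; down each column they change by -10.
Row 3: from 27 at column 1, stepping by -15 to column 6 gives -48.
Row 2: from 37 at column 1, stepping by -15 to column 3 gives 7.
Row 1: from 47 at column 1, stepping by -15 to column 3 gives 17.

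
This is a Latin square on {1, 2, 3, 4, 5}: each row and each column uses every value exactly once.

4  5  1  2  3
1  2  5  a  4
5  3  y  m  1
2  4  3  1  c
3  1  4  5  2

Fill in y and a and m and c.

Cell (2,4): row 2 already has {1, 2, 4, 5} → 3.
At (row 3, col 4): column 4 already has {1, 2, 3, 5}, so the value is 4.
Cell (4,5): row 4 already has {1, 2, 3, 4} → 5.
At (row 3, col 3): row 3 already has {1, 3, 4, 5}, so the value is 2.

y = 2, a = 3, m = 4, c = 5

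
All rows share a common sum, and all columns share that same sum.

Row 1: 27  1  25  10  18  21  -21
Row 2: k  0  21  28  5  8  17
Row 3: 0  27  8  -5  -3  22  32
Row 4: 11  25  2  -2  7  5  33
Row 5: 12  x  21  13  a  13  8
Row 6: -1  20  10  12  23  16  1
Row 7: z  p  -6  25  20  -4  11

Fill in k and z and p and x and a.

k = 2, z = 30, p = 5, x = 3, a = 11

Rows 1 and 3 both sum to 81, so that's the common total.
Column 5: 18 + 5 − 3 + 7 + 23 + 20 = 70, so its missing entry is 81 − 70 = 11.
Row 2: 0 + 21 + 28 + 5 + 8 + 17 = 79, so its missing entry is 81 − 79 = 2.
Column 1: 27 + 2 + 0 + 11 + 12 − 1 = 51, so its missing entry is 81 − 51 = 30.
Row 7: 30 − 6 + 25 + 20 − 4 + 11 = 76, so its missing entry is 81 − 76 = 5.
Row 5: 12 + 21 + 13 + 11 + 13 + 8 = 78, so its missing entry is 81 − 78 = 3.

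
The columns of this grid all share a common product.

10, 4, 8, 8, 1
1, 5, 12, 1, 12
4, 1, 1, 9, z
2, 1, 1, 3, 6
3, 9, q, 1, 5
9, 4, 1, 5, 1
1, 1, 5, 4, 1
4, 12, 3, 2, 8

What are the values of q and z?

q = 6, z = 3

Columns 2 and 4 each multiply to 8640, so every column has product 8640.
Column 3: 8×12×1×1×1×5×3 = 1440, so the missing entry is 8640 ÷ 1440 = 6.
Column 5: 1×12×6×5×1×1×8 = 2880, so the missing entry is 8640 ÷ 2880 = 3.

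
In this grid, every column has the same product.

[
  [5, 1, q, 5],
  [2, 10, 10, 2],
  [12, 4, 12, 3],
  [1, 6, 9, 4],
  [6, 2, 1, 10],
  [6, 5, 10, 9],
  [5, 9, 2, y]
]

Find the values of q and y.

q = 1, y = 2

Columns 1 and 2 each multiply to 21600, so every column has product 21600.
Column 3: 10×12×9×1×10×2 = 21600, so the missing entry is 21600 ÷ 21600 = 1.
Column 4: 5×2×3×4×10×9 = 10800, so the missing entry is 21600 ÷ 10800 = 2.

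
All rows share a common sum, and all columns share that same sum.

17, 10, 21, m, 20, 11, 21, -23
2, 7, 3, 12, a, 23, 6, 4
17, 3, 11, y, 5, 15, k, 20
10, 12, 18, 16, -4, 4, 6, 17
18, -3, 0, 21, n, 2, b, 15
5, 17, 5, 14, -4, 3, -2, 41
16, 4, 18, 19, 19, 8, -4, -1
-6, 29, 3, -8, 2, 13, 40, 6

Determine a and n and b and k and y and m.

Rows 4 and 6 both sum to 79, so that's the common total.
Row 1: 17 + 10 + 21 + 20 + 11 + 21 − 23 = 77, so its missing entry is 79 − 77 = 2.
Row 2: 2 + 7 + 3 + 12 + 23 + 6 + 4 = 57, so its missing entry is 79 − 57 = 22.
Column 5: 20 + 22 + 5 − 4 − 4 + 19 + 2 = 60, so its missing entry is 79 − 60 = 19.
Row 5: 18 − 3 + 0 + 21 + 19 + 2 + 15 = 72, so its missing entry is 79 − 72 = 7.
Column 4: 2 + 12 + 16 + 21 + 14 + 19 − 8 = 76, so its missing entry is 79 − 76 = 3.
Row 3: 17 + 3 + 11 + 3 + 5 + 15 + 20 = 74, so its missing entry is 79 − 74 = 5.

a = 22, n = 19, b = 7, k = 5, y = 3, m = 2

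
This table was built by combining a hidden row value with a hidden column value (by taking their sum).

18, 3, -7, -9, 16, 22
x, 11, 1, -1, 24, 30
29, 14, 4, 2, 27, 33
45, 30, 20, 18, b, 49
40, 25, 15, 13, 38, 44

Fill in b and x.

b = 43, x = 26

The difference between any two rows is the same in every column — this is an addition table with the headers hidden.
Row 4 minus row 1 is 30 − 3 = 27, so its entry in column 5 is 16 + 27 = 43.
Row 2 minus row 1 is 11 − 3 = 8, so its entry in column 1 is 18 + 8 = 26.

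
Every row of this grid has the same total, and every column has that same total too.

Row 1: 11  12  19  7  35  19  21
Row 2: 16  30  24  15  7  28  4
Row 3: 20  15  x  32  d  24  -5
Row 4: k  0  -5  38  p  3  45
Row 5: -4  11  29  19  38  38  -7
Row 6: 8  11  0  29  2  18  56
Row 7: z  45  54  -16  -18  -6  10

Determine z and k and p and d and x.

Rows 1 and 2 both sum to 124, so that's the common total.
The known cells in row 7 total 69, leaving 124 − 69 = 55 for the blank.
The known cells in column 1 total 106, leaving 124 − 106 = 18 for the blank.
The known cells in row 4 total 99, leaving 124 − 99 = 25 for the blank.
The known cells in column 5 total 89, leaving 124 − 89 = 35 for the blank.
The known cells in row 3 total 121, leaving 124 − 121 = 3 for the blank.

z = 55, k = 18, p = 25, d = 35, x = 3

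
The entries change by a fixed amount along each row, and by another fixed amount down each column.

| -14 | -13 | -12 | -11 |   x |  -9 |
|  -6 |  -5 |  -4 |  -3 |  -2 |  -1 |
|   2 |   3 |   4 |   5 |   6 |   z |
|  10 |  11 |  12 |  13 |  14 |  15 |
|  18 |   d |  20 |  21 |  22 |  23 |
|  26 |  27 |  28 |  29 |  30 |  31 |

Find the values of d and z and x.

d = 19, z = 7, x = -10

Along each row the entries change by 1 per step; down each column they change by 8.
Row 5: from 18 at column 1, stepping by 1 to column 2 gives 19.
Row 3: from 2 at column 1, stepping by 1 to column 6 gives 7.
Row 1: from -14 at column 1, stepping by 1 to column 5 gives -10.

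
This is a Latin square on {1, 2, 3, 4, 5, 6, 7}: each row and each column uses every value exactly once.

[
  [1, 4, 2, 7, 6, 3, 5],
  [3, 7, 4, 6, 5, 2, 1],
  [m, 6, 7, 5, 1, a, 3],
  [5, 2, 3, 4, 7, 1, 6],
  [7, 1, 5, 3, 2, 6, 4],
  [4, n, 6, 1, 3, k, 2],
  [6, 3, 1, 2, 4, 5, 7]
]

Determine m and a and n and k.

At (row 3, col 1): column 1 already has {1, 3, 4, 5, 6, 7}, so the value is 2.
For row 3, column 6: row 3 already has {1, 2, 3, 5, 6, 7}; that leaves 4.
For row 6, column 6: column 6 already has {1, 2, 3, 4, 5, 6}; that leaves 7.
At (row 6, col 2): row 6 already has {1, 2, 3, 4, 6, 7}, so the value is 5.

m = 2, a = 4, n = 5, k = 7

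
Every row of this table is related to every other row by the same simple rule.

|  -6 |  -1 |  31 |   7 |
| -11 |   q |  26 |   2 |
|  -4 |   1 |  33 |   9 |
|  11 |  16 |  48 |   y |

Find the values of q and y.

q = -6, y = 24

The difference between any two rows is the same in every column — this is an addition table with the headers hidden.
Row 2 minus row 1 is 26 − 31 = -5, so its entry in column 2 is -1 + (-5) = -6.
Row 4 minus row 1 is 48 − 31 = 17, so its entry in column 4 is 7 + 17 = 24.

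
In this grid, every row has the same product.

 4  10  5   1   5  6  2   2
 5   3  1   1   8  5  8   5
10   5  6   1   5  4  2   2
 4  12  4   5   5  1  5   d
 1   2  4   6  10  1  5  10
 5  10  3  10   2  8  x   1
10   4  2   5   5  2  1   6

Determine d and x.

Rows 1 and 5 each multiply to 24000, so every row has product 24000.
Row 4: 4×12×4×5×5×1×5 = 24000, so the missing entry is 24000 ÷ 24000 = 1.
Row 6: 5×10×3×10×2×8×1 = 24000, so the missing entry is 24000 ÷ 24000 = 1.

d = 1, x = 1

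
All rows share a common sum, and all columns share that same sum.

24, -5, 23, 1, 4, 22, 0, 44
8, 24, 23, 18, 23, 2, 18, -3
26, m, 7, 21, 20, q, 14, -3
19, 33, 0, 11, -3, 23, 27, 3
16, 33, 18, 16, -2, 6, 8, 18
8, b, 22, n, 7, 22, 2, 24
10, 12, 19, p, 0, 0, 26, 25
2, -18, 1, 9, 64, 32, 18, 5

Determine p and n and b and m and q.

Rows 1 and 2 both sum to 113, so that's the common total.
The known cells in row 7 total 92, leaving 113 − 92 = 21 for the blank.
The known cells in column 4 total 97, leaving 113 − 97 = 16 for the blank.
The known cells in row 6 total 101, leaving 113 − 101 = 12 for the blank.
The known cells in column 2 total 91, leaving 113 − 91 = 22 for the blank.
The known cells in row 3 total 107, leaving 113 − 107 = 6 for the blank.

p = 21, n = 16, b = 12, m = 22, q = 6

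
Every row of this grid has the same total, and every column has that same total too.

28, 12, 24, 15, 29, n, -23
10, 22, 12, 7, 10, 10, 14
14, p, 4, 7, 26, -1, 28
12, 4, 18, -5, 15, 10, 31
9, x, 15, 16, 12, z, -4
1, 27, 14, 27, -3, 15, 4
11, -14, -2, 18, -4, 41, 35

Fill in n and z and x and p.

Rows 2 and 4 both sum to 85, so that's the common total.
The known cells in row 3 total 78, leaving 85 − 78 = 7 for the blank.
The known cells in column 2 total 58, leaving 85 − 58 = 27 for the blank.
The known cells in row 5 total 75, leaving 85 − 75 = 10 for the blank.
The known cells in row 1 total 85, leaving 85 − 85 = 0 for the blank.

n = 0, z = 10, x = 27, p = 7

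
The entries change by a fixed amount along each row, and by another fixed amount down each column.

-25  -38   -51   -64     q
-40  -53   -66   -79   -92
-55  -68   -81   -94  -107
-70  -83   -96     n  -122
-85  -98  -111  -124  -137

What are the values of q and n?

q = -77, n = -109

Along each row the entries change by -13 per step; down each column they change by -15.
Row 1: from -25 at column 1, stepping by -13 to column 5 gives -77.
Row 4: from -70 at column 1, stepping by -13 to column 4 gives -109.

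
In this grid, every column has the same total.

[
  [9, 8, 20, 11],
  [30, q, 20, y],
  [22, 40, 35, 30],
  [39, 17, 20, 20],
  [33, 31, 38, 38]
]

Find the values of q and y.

The complete columns each total 133.
Column 2 is missing 133 − 96 = 37 (since 8 + 40 + 17 + 31 = 96).
Column 4 is missing 133 − 99 = 34 (since 11 + 30 + 20 + 38 = 99).

q = 37, y = 34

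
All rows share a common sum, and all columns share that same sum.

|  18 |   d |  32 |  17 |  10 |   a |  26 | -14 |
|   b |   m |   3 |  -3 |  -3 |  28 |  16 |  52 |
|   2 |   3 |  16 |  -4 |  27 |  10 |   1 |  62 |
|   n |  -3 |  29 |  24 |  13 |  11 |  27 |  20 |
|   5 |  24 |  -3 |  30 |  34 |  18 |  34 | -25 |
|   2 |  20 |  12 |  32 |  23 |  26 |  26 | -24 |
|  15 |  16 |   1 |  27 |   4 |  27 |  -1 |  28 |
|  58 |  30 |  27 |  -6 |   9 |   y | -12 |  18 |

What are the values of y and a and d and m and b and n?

Rows 3 and 5 both sum to 117, so that's the common total.
Row 4: -3 + 29 + 24 + 13 + 11 + 27 + 20 = 121, so its missing entry is 117 − 121 = -4.
Column 1: 18 + 2 − 4 + 5 + 2 + 15 + 58 = 96, so its missing entry is 117 − 96 = 21.
Row 2: 21 + 3 − 3 − 3 + 28 + 16 + 52 = 114, so its missing entry is 117 − 114 = 3.
Column 2: 3 + 3 − 3 + 24 + 20 + 16 + 30 = 93, so its missing entry is 117 − 93 = 24.
Row 1: 18 + 24 + 32 + 17 + 10 + 26 − 14 = 113, so its missing entry is 117 − 113 = 4.
Row 8: 58 + 30 + 27 − 6 + 9 − 12 + 18 = 124, so its missing entry is 117 − 124 = -7.

y = -7, a = 4, d = 24, m = 3, b = 21, n = -4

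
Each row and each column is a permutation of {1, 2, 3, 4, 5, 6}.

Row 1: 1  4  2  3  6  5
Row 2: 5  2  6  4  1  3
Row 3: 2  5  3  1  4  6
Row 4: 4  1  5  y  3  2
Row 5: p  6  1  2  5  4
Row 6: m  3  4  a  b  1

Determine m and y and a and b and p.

m = 6, y = 6, a = 5, b = 2, p = 3

For row 5, column 1: row 5 already has {1, 2, 4, 5, 6}; that leaves 3.
Cell (6,5): column 5 already has {1, 3, 4, 5, 6} → 2.
For row 4, column 4: row 4 already has {1, 2, 3, 4, 5}; that leaves 6.
At (row 6, col 1): column 1 already has {1, 2, 3, 4, 5}, so the value is 6.
At (row 6, col 4): row 6 already has {1, 2, 3, 4, 6}, so the value is 5.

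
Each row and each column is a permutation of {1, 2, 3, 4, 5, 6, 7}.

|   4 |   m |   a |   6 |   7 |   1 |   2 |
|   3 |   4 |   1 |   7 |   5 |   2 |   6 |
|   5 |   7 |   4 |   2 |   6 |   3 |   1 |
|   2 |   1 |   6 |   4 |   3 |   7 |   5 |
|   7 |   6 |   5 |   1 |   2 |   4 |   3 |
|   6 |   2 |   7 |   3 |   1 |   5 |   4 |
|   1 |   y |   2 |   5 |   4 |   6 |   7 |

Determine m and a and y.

m = 5, a = 3, y = 3

For row 7, column 2: row 7 already has {1, 2, 4, 5, 6, 7}; that leaves 3.
For row 1, column 2: column 2 already has {1, 2, 3, 4, 6, 7}; that leaves 5.
At (row 1, col 3): row 1 already has {1, 2, 4, 5, 6, 7}, so the value is 3.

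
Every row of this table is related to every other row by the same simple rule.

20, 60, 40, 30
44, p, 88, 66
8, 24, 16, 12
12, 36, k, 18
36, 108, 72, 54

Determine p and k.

Each row is a constant multiple of every other row — this is a multiplication table with the headers hidden.
Row 2 is 66/30 = 11/5 times row 1, so its entry in column 2 is 60 × 11/5 = 132.
Row 4 is 18/30 = 3/5 times row 1, so its entry in column 3 is 40 × 3/5 = 24.

p = 132, k = 24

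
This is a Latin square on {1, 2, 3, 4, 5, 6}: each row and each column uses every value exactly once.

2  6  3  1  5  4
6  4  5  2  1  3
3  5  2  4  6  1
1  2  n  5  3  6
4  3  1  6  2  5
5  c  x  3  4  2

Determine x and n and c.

Cell (4,3): row 4 already has {1, 2, 3, 5, 6} → 4.
Cell (6,2): column 2 already has {2, 3, 4, 5, 6} → 1.
At (row 6, col 3): row 6 already has {1, 2, 3, 4, 5}, so the value is 6.

x = 6, n = 4, c = 1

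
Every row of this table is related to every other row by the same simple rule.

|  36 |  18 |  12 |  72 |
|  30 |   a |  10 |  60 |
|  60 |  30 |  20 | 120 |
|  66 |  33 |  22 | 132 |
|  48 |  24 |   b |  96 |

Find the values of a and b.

Each row is a constant multiple of every other row — this is a multiplication table with the headers hidden.
Row 2 is 30/36 = 5/6 times row 1, so its entry in column 2 is 18 × 5/6 = 15.
Row 5 is 48/36 = 4/3 times row 1, so its entry in column 3 is 12 × 4/3 = 16.

a = 15, b = 16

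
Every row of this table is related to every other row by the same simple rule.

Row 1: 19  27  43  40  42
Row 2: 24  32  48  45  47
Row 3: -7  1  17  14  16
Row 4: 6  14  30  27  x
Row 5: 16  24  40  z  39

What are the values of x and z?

x = 29, z = 37

The difference between any two rows is the same in every column — this is an addition table with the headers hidden.
Row 4 minus row 1 is 6 − 19 = -13, so its entry in column 5 is 42 + (-13) = 29.
Row 5 minus row 1 is 16 − 19 = -3, so its entry in column 4 is 40 + (-3) = 37.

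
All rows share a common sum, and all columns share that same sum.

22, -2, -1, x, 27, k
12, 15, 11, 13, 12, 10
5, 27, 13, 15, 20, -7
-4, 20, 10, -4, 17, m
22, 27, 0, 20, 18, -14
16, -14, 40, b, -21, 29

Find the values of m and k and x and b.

m = 34, k = 21, x = 6, b = 23

Rows 2 and 3 both sum to 73, so that's the common total.
The known cells in row 6 total 50, leaving 73 − 50 = 23 for the blank.
The known cells in column 4 total 67, leaving 73 − 67 = 6 for the blank.
The known cells in row 4 total 39, leaving 73 − 39 = 34 for the blank.
The known cells in row 1 total 52, leaving 73 − 52 = 21 for the blank.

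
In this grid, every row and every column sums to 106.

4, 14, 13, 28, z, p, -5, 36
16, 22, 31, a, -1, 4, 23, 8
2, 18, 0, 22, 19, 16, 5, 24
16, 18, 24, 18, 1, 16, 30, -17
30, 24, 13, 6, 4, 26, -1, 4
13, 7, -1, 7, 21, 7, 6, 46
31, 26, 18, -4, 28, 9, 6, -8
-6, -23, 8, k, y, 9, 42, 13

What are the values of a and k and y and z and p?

a = 3, k = 26, y = 37, z = -3, p = 19

Column 6: 4 + 16 + 16 + 26 + 7 + 9 + 9 = 87, so its missing entry is 106 − 87 = 19.
Row 1: 4 + 14 + 13 + 28 + 19 − 5 + 36 = 109, so its missing entry is 106 − 109 = -3.
Column 5: -3 − 1 + 19 + 1 + 4 + 21 + 28 = 69, so its missing entry is 106 − 69 = 37.
Row 8: -6 − 23 + 8 + 37 + 9 + 42 + 13 = 80, so its missing entry is 106 − 80 = 26.
Row 2: 16 + 22 + 31 − 1 + 4 + 23 + 8 = 103, so its missing entry is 106 − 103 = 3.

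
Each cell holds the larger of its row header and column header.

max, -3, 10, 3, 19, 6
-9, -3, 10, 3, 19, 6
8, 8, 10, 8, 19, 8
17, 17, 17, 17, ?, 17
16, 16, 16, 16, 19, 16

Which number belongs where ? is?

max(17, 19) = 19.

19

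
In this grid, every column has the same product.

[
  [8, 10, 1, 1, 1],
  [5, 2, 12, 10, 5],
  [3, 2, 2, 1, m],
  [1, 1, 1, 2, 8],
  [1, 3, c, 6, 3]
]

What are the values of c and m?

c = 5, m = 1

Columns 1 and 2 each multiply to 120, so every column has product 120.
Column 3: 1×12×2×1 = 24, so the missing entry is 120 ÷ 24 = 5.
Column 5: 1×5×8×3 = 120, so the missing entry is 120 ÷ 120 = 1.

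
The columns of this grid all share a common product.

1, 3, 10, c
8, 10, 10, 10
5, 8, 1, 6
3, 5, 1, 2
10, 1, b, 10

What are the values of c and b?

Columns 1 and 2 each multiply to 1200, so every column has product 1200.
Column 4: 10×6×2×10 = 1200, so the missing entry is 1200 ÷ 1200 = 1.
Column 3: 10×10×1×1 = 100, so the missing entry is 1200 ÷ 100 = 12.

c = 1, b = 12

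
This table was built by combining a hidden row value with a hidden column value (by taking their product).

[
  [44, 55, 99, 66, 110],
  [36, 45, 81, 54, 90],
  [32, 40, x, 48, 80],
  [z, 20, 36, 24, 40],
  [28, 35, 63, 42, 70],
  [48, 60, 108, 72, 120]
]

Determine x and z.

Each row is a constant multiple of every other row — this is a multiplication table with the headers hidden.
Row 3 is 48/66 = 8/11 times row 1, so its entry in column 3 is 99 × 8/11 = 72.
Row 4 is 24/66 = 4/11 times row 1, so its entry in column 1 is 44 × 4/11 = 16.

x = 72, z = 16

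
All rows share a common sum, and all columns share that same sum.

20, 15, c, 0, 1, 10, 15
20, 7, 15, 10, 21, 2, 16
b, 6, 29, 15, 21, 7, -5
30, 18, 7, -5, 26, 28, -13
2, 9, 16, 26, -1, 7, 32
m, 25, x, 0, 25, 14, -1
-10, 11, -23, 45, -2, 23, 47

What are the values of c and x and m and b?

c = 30, x = 17, m = 11, b = 18

Rows 2 and 4 both sum to 91, so that's the common total.
The known cells in row 3 total 73, leaving 91 − 73 = 18 for the blank.
The known cells in row 1 total 61, leaving 91 − 61 = 30 for the blank.
The known cells in column 1 total 80, leaving 91 − 80 = 11 for the blank.
The known cells in row 6 total 74, leaving 91 − 74 = 17 for the blank.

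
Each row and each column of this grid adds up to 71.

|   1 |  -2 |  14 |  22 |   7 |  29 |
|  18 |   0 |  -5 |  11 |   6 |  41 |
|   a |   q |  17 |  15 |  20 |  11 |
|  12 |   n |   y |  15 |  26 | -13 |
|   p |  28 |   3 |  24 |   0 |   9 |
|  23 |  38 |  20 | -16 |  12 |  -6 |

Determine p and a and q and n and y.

p = 7, a = 10, q = -2, n = 9, y = 22

Row 5: 28 + 3 + 24 + 0 + 9 = 64, so its missing entry is 71 − 64 = 7.
Column 1: 1 + 18 + 12 + 7 + 23 = 61, so its missing entry is 71 − 61 = 10.
Row 3: 10 + 17 + 15 + 20 + 11 = 73, so its missing entry is 71 − 73 = -2.
Column 2: -2 + 0 − 2 + 28 + 38 = 62, so its missing entry is 71 − 62 = 9.
Row 4: 12 + 9 + 15 + 26 − 13 = 49, so its missing entry is 71 − 49 = 22.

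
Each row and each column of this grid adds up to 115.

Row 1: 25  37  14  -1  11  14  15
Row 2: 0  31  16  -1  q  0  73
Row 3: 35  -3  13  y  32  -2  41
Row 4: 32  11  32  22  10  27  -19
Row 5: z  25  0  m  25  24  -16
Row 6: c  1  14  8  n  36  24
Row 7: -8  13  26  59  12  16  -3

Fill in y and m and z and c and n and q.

y = -1, m = 29, z = 28, c = 3, n = 29, q = -4

The known cells in row 2 total 119, leaving 115 − 119 = -4 for the blank.
The known cells in column 5 total 86, leaving 115 − 86 = 29 for the blank.
The known cells in row 3 total 116, leaving 115 − 116 = -1 for the blank.
The known cells in column 4 total 86, leaving 115 − 86 = 29 for the blank.
The known cells in row 5 total 87, leaving 115 − 87 = 28 for the blank.
The known cells in row 6 total 112, leaving 115 − 112 = 3 for the blank.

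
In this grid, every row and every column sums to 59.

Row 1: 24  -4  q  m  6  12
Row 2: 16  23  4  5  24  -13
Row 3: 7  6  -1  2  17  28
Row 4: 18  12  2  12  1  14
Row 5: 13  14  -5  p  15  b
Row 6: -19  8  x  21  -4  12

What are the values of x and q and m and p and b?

Column 6 has 12 − 13 + 28 + 14 + 12 = 53; the blank must be 59 − 53 = 6.
Row 5 has 13 + 14 − 5 + 15 + 6 = 43; the blank must be 59 − 43 = 16.
Column 4 has 5 + 2 + 12 + 16 + 21 = 56; the blank must be 59 − 56 = 3.
Row 1 has 24 − 4 + 3 + 6 + 12 = 41; the blank must be 59 − 41 = 18.
Row 6 has -19 + 8 + 21 − 4 + 12 = 18; the blank must be 59 − 18 = 41.

x = 41, q = 18, m = 3, p = 16, b = 6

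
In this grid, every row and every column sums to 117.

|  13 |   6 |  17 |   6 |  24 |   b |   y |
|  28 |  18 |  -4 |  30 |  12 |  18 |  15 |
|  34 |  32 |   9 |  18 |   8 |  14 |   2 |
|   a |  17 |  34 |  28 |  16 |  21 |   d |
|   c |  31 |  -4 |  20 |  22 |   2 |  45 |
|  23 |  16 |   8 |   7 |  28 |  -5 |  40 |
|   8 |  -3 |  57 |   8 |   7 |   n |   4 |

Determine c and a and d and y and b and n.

The known cells in row 5 total 116, leaving 117 − 116 = 1 for the blank.
The known cells in row 7 total 81, leaving 117 − 81 = 36 for the blank.
The known cells in column 1 total 107, leaving 117 − 107 = 10 for the blank.
The known cells in column 6 total 86, leaving 117 − 86 = 31 for the blank.
The known cells in row 1 total 97, leaving 117 − 97 = 20 for the blank.
The known cells in row 4 total 126, leaving 117 − 126 = -9 for the blank.

c = 1, a = 10, d = -9, y = 20, b = 31, n = 36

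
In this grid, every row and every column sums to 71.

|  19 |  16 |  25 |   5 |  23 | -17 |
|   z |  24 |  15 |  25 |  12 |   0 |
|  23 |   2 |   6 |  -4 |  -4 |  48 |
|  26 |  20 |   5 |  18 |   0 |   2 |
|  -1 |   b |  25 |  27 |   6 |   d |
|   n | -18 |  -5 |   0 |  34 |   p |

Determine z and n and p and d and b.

Row 2: 24 + 15 + 25 + 12 + 0 = 76, so its missing entry is 71 − 76 = -5.
Column 1: 19 − 5 + 23 + 26 − 1 = 62, so its missing entry is 71 − 62 = 9.
Row 6: 9 − 18 − 5 + 0 + 34 = 20, so its missing entry is 71 − 20 = 51.
Column 6: -17 + 0 + 48 + 2 + 51 = 84, so its missing entry is 71 − 84 = -13.
Row 5: -1 + 25 + 27 + 6 − 13 = 44, so its missing entry is 71 − 44 = 27.

z = -5, n = 9, p = 51, d = -13, b = 27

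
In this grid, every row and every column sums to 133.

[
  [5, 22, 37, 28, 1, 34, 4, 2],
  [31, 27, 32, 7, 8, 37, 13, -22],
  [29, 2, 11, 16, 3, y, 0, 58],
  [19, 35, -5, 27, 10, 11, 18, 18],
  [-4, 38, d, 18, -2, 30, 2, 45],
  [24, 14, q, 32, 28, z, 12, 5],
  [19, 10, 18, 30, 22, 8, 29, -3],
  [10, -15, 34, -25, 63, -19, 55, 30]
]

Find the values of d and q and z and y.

The known cells in row 3 total 119, leaving 133 − 119 = 14 for the blank.
The known cells in column 6 total 115, leaving 133 − 115 = 18 for the blank.
The known cells in row 5 total 127, leaving 133 − 127 = 6 for the blank.
The known cells in row 6 total 133, leaving 133 − 133 = 0 for the blank.

d = 6, q = 0, z = 18, y = 14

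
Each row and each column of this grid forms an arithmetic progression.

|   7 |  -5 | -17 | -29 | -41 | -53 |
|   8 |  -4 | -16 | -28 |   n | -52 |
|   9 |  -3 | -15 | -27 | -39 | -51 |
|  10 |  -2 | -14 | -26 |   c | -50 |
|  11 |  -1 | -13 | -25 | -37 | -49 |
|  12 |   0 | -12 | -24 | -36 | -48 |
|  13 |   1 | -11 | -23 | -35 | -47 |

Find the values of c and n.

Along each row the entries change by -12 per step; down each column they change by 1.
Row 4: from 10 at column 1, stepping by -12 to column 5 gives -38.
Row 2: from 8 at column 1, stepping by -12 to column 5 gives -40.

c = -38, n = -40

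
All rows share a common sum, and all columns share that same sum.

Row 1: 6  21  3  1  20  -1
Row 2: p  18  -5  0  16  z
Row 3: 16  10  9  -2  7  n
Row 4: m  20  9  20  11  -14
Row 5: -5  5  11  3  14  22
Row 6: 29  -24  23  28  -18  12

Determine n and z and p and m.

n = 10, z = 21, p = 0, m = 4

Rows 1 and 5 both sum to 50, so that's the common total.
The known cells in row 3 total 40, leaving 50 − 40 = 10 for the blank.
The known cells in row 4 total 46, leaving 50 − 46 = 4 for the blank.
The known cells in column 1 total 50, leaving 50 − 50 = 0 for the blank.
The known cells in row 2 total 29, leaving 50 − 29 = 21 for the blank.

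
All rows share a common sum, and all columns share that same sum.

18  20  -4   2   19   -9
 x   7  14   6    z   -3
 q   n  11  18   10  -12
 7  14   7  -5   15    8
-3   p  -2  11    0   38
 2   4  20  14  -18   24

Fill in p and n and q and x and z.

Rows 1 and 4 both sum to 46, so that's the common total.
The known cells in column 5 total 26, leaving 46 − 26 = 20 for the blank.
The known cells in row 2 total 44, leaving 46 − 44 = 2 for the blank.
The known cells in column 1 total 26, leaving 46 − 26 = 20 for the blank.
The known cells in row 3 total 47, leaving 46 − 47 = -1 for the blank.
The known cells in row 5 total 44, leaving 46 − 44 = 2 for the blank.

p = 2, n = -1, q = 20, x = 2, z = 20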